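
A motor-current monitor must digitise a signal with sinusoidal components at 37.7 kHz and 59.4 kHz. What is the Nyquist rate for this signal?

Highest-frequency component: 59.4 kHz.
Nyquist rate = 2 × 59.4 kHz = 118.8 kHz.

118.8 kHz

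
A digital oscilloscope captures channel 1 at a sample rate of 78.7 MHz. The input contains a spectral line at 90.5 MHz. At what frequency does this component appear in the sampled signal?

90.5 MHz mod fs = 11.8 MHz.
11.8 MHz ≤ fs/2 = 39.35 MHz, appears at 11.8 MHz.

11.8 MHz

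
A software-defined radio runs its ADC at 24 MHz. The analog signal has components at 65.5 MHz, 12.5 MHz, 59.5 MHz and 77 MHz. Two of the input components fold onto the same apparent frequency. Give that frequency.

fs/2 = 12 MHz.
65.5 MHz mod fs = 17.5 MHz.
17.5 MHz > fs/2 = 12 MHz, folds to fs − 17.5 MHz = 6.5 MHz.
12.5 MHz > fs/2 = 12 MHz, folds to fs − 12.5 MHz = 11.5 MHz.
59.5 MHz mod fs = 11.5 MHz.
11.5 MHz ≤ fs/2 = 12 MHz, appears at 11.5 MHz.
77 MHz mod fs = 5 MHz.
5 MHz ≤ fs/2 = 12 MHz, appears at 5 MHz.
12.5 MHz and 59.5 MHz both map to 11.5 MHz.

11.5 MHz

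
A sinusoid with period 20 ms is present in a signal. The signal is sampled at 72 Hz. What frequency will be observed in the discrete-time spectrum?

22 Hz

T = 20 ms → f = 1/T = 50 Hz.
50 Hz > fs/2 = 36 Hz, folds to fs − 50 Hz = 22 Hz.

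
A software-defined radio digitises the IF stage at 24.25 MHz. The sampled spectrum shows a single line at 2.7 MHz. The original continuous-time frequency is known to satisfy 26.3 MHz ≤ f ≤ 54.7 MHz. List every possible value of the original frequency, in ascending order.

26.95 MHz, 45.8 MHz, 51.2 MHz

Frequencies that alias to 2.7 MHz are k·fs ± 2.7 MHz for integer k ≥ 0.
k=0: 2.7 MHz.
k=1: 21.55 MHz, 26.95 MHz.
k=2: 45.8 MHz, 51.2 MHz.
k=3: 70.05 MHz, 75.45 MHz.
Within [26.3 MHz, 54.7 MHz]: 26.95 MHz, 45.8 MHz, 51.2 MHz.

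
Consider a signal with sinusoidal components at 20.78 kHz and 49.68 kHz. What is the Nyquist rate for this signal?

99.36 kHz

Highest-frequency component: 49.68 kHz.
Nyquist rate = 2 × 49.68 kHz = 99.36 kHz.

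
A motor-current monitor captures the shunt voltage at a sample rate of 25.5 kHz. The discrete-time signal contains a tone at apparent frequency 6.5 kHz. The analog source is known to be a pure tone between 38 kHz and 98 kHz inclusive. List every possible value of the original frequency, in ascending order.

44.5 kHz, 57.5 kHz, 70 kHz, 83 kHz, 95.5 kHz

Frequencies that alias to 6.5 kHz are k·fs ± 6.5 kHz for integer k ≥ 0.
k=0: 6.5 kHz.
k=1: 19 kHz, 32 kHz.
k=2: 44.5 kHz, 57.5 kHz.
k=3: 70 kHz, 83 kHz.
k=4: 95.5 kHz, 108.5 kHz.
k=5: 121 kHz, 134 kHz.
Within [38 kHz, 98 kHz]: 44.5 kHz, 57.5 kHz, 70 kHz, 83 kHz, 95.5 kHz.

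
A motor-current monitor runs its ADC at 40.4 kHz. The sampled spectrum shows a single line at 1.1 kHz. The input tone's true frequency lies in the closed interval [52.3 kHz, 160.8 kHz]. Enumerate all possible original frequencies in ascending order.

79.7 kHz, 81.9 kHz, 120.1 kHz, 122.3 kHz, 160.5 kHz

Frequencies that alias to 1.1 kHz are k·fs ± 1.1 kHz for integer k ≥ 0.
k=0: 1.1 kHz.
k=1: 39.3 kHz, 41.5 kHz.
k=2: 79.7 kHz, 81.9 kHz.
k=3: 120.1 kHz, 122.3 kHz.
k=4: 160.5 kHz, 162.7 kHz.
k=5: 200.9 kHz, 203.1 kHz.
Within [52.3 kHz, 160.8 kHz]: 79.7 kHz, 81.9 kHz, 120.1 kHz, 122.3 kHz, 160.5 kHz.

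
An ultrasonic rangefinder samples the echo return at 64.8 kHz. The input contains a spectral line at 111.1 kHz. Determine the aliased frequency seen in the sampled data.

18.5 kHz

111.1 kHz mod fs = 46.3 kHz.
46.3 kHz > fs/2 = 32.4 kHz, folds to fs − 46.3 kHz = 18.5 kHz.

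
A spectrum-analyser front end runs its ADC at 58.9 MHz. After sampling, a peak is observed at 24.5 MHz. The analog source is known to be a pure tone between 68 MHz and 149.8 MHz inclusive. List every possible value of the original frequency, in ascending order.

Frequencies that alias to 24.5 MHz are k·fs ± 24.5 MHz for integer k ≥ 0.
k=0: 24.5 MHz.
k=1: 34.4 MHz, 83.4 MHz.
k=2: 93.3 MHz, 142.3 MHz.
k=3: 152.2 MHz, 201.2 MHz.
Within [68 MHz, 149.8 MHz]: 83.4 MHz, 93.3 MHz, 142.3 MHz.

83.4 MHz, 93.3 MHz, 142.3 MHz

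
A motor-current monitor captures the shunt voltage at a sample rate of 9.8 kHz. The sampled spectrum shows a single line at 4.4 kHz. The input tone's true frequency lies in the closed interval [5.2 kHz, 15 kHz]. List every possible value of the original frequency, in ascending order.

Frequencies that alias to 4.4 kHz are k·fs ± 4.4 kHz for integer k ≥ 0.
k=0: 4.4 kHz.
k=1: 5.4 kHz, 14.2 kHz.
k=2: 15.2 kHz, 24 kHz.
Within [5.2 kHz, 15 kHz]: 5.4 kHz, 14.2 kHz.

5.4 kHz, 14.2 kHz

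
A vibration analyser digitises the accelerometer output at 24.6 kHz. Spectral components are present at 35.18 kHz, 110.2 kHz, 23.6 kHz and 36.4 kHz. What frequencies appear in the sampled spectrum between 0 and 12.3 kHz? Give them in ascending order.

fs/2 = 12.3 kHz.
35.18 kHz mod fs = 10.58 kHz.
10.58 kHz ≤ fs/2 = 12.3 kHz, appears at 10.58 kHz.
110.2 kHz mod fs = 11.8 kHz.
11.8 kHz ≤ fs/2 = 12.3 kHz, appears at 11.8 kHz.
23.6 kHz > fs/2 = 12.3 kHz, folds to fs − 23.6 kHz = 1 kHz.
36.4 kHz mod fs = 11.8 kHz.
11.8 kHz ≤ fs/2 = 12.3 kHz, appears at 11.8 kHz.
Distinct values: {1 kHz, 10.58 kHz, 11.8 kHz}.

1 kHz, 10.58 kHz, 11.8 kHz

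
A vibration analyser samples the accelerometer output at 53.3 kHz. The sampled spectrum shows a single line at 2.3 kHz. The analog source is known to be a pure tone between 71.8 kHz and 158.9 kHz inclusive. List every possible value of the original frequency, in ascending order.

Frequencies that alias to 2.3 kHz are k·fs ± 2.3 kHz for integer k ≥ 0.
k=0: 2.3 kHz.
k=1: 51 kHz, 55.6 kHz.
k=2: 104.3 kHz, 108.9 kHz.
k=3: 157.6 kHz, 162.2 kHz.
k=4: 210.9 kHz, 215.5 kHz.
Within [71.8 kHz, 158.9 kHz]: 104.3 kHz, 108.9 kHz, 157.6 kHz.

104.3 kHz, 108.9 kHz, 157.6 kHz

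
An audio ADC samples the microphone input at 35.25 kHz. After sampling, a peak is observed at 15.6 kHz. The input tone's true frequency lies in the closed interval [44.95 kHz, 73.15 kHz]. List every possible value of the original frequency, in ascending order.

50.85 kHz, 54.9 kHz

Frequencies that alias to 15.6 kHz are k·fs ± 15.6 kHz for integer k ≥ 0.
k=0: 15.6 kHz.
k=1: 19.65 kHz, 50.85 kHz.
k=2: 54.9 kHz, 86.1 kHz.
k=3: 90.15 kHz, 121.35 kHz.
Within [44.95 kHz, 73.15 kHz]: 50.85 kHz, 54.9 kHz.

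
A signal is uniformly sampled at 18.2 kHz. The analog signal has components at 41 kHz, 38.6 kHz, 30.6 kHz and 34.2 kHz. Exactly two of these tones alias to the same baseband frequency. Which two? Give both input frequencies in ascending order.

fs/2 = 9.1 kHz.
41 kHz mod fs = 4.6 kHz.
4.6 kHz ≤ fs/2 = 9.1 kHz, appears at 4.6 kHz.
38.6 kHz mod fs = 2.2 kHz.
2.2 kHz ≤ fs/2 = 9.1 kHz, appears at 2.2 kHz.
30.6 kHz mod fs = 12.4 kHz.
12.4 kHz > fs/2 = 9.1 kHz, folds to fs − 12.4 kHz = 5.8 kHz.
34.2 kHz mod fs = 16 kHz.
16 kHz > fs/2 = 9.1 kHz, folds to fs − 16 kHz = 2.2 kHz.
34.2 kHz and 38.6 kHz both map to 2.2 kHz.

34.2 kHz, 38.6 kHz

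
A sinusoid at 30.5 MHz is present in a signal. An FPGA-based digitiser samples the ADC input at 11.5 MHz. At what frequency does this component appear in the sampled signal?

4 MHz

30.5 MHz mod fs = 7.5 MHz.
7.5 MHz > fs/2 = 5.75 MHz, folds to fs − 7.5 MHz = 4 MHz.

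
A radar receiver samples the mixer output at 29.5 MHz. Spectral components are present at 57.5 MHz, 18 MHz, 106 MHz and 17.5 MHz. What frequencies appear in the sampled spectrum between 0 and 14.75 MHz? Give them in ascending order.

fs/2 = 14.75 MHz.
57.5 MHz mod fs = 28 MHz.
28 MHz > fs/2 = 14.75 MHz, folds to fs − 28 MHz = 1.5 MHz.
18 MHz > fs/2 = 14.75 MHz, folds to fs − 18 MHz = 11.5 MHz.
106 MHz mod fs = 17.5 MHz.
17.5 MHz > fs/2 = 14.75 MHz, folds to fs − 17.5 MHz = 12 MHz.
17.5 MHz > fs/2 = 14.75 MHz, folds to fs − 17.5 MHz = 12 MHz.
Distinct values: {1.5 MHz, 11.5 MHz, 12 MHz}.

1.5 MHz, 11.5 MHz, 12 MHz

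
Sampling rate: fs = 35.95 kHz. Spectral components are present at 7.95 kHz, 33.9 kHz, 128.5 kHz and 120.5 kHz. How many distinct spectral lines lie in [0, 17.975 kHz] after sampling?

fs/2 = 17.975 kHz.
7.95 kHz ≤ fs/2 = 17.975 kHz, passes unchanged.
33.9 kHz > fs/2 = 17.975 kHz, folds to fs − 33.9 kHz = 2.05 kHz.
128.5 kHz mod fs = 20.65 kHz.
20.65 kHz > fs/2 = 17.975 kHz, folds to fs − 20.65 kHz = 15.3 kHz.
120.5 kHz mod fs = 12.65 kHz.
12.65 kHz ≤ fs/2 = 17.975 kHz, appears at 12.65 kHz.
Distinct values: {2.05 kHz, 7.95 kHz, 12.65 kHz, 15.3 kHz} → 4.

4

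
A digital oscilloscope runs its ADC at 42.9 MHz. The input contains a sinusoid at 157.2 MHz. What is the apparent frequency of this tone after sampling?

157.2 MHz mod fs = 28.5 MHz.
28.5 MHz > fs/2 = 21.45 MHz, folds to fs − 28.5 MHz = 14.4 MHz.

14.4 MHz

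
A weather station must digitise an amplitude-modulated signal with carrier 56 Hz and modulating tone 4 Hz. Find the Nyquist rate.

AM sidebands sit at fc ± fm = 52 Hz and 60 Hz.
Highest-frequency component: 60 Hz.
Nyquist rate = 2 × 60 Hz = 120 Hz.

120 Hz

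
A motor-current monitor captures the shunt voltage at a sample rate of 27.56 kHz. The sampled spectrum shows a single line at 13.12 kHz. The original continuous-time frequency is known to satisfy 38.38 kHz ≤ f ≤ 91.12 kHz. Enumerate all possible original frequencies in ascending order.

40.68 kHz, 42 kHz, 68.24 kHz, 69.56 kHz

Frequencies that alias to 13.12 kHz are k·fs ± 13.12 kHz for integer k ≥ 0.
k=0: 13.12 kHz.
k=1: 14.44 kHz, 40.68 kHz.
k=2: 42 kHz, 68.24 kHz.
k=3: 69.56 kHz, 95.8 kHz.
k=4: 97.12 kHz, 123.36 kHz.
Within [38.38 kHz, 91.12 kHz]: 40.68 kHz, 42 kHz, 68.24 kHz, 69.56 kHz.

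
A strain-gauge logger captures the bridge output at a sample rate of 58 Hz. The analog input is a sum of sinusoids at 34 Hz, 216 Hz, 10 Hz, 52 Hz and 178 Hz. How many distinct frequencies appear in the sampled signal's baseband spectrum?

fs/2 = 29 Hz.
34 Hz > fs/2 = 29 Hz, folds to fs − 34 Hz = 24 Hz.
216 Hz mod fs = 42 Hz.
42 Hz > fs/2 = 29 Hz, folds to fs − 42 Hz = 16 Hz.
10 Hz ≤ fs/2 = 29 Hz, passes unchanged.
52 Hz > fs/2 = 29 Hz, folds to fs − 52 Hz = 6 Hz.
178 Hz mod fs = 4 Hz.
4 Hz ≤ fs/2 = 29 Hz, appears at 4 Hz.
Distinct values: {4 Hz, 6 Hz, 10 Hz, 16 Hz, 24 Hz} → 5.

5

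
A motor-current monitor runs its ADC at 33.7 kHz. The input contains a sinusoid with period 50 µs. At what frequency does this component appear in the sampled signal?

13.7 kHz

T = 50 µs → f = 1/T = 20 kHz.
20 kHz > fs/2 = 16.85 kHz, folds to fs − 20 kHz = 13.7 kHz.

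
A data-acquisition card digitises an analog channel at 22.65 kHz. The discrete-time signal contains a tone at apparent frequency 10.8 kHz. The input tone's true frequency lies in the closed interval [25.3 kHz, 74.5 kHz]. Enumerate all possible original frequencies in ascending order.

Frequencies that alias to 10.8 kHz are k·fs ± 10.8 kHz for integer k ≥ 0.
k=0: 10.8 kHz.
k=1: 11.85 kHz, 33.45 kHz.
k=2: 34.5 kHz, 56.1 kHz.
k=3: 57.15 kHz, 78.75 kHz.
k=4: 79.8 kHz, 101.4 kHz.
Within [25.3 kHz, 74.5 kHz]: 33.45 kHz, 34.5 kHz, 56.1 kHz, 57.15 kHz.

33.45 kHz, 34.5 kHz, 56.1 kHz, 57.15 kHz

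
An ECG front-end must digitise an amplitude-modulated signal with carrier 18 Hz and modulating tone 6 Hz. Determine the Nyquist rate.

AM sidebands sit at fc ± fm = 12 Hz and 24 Hz.
Highest-frequency component: 24 Hz.
Nyquist rate = 2 × 24 Hz = 48 Hz.

48 Hz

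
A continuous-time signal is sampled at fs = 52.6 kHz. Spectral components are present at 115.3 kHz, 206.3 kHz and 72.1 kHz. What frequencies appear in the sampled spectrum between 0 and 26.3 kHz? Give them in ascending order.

4.1 kHz, 10.1 kHz, 19.5 kHz

fs/2 = 26.3 kHz.
115.3 kHz mod fs = 10.1 kHz.
10.1 kHz ≤ fs/2 = 26.3 kHz, appears at 10.1 kHz.
206.3 kHz mod fs = 48.5 kHz.
48.5 kHz > fs/2 = 26.3 kHz, folds to fs − 48.5 kHz = 4.1 kHz.
72.1 kHz mod fs = 19.5 kHz.
19.5 kHz ≤ fs/2 = 26.3 kHz, appears at 19.5 kHz.
Distinct values: {4.1 kHz, 10.1 kHz, 19.5 kHz}.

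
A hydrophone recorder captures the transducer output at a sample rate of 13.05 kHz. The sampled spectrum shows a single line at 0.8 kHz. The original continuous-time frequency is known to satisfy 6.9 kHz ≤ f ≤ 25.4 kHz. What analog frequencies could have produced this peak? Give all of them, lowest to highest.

12.25 kHz, 13.85 kHz, 25.3 kHz

Frequencies that alias to 0.8 kHz are k·fs ± 0.8 kHz for integer k ≥ 0.
k=0: 0.8 kHz.
k=1: 12.25 kHz, 13.85 kHz.
k=2: 25.3 kHz, 26.9 kHz.
k=3: 38.35 kHz, 39.95 kHz.
Within [6.9 kHz, 25.4 kHz]: 12.25 kHz, 13.85 kHz, 25.3 kHz.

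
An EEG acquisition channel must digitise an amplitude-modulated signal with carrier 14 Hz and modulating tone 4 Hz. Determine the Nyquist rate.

36 Hz

AM sidebands sit at fc ± fm = 10 Hz and 18 Hz.
Highest-frequency component: 18 Hz.
Nyquist rate = 2 × 18 Hz = 36 Hz.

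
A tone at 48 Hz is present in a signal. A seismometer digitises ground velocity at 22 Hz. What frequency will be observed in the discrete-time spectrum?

4 Hz

48 Hz mod fs = 4 Hz.
4 Hz ≤ fs/2 = 11 Hz, appears at 4 Hz.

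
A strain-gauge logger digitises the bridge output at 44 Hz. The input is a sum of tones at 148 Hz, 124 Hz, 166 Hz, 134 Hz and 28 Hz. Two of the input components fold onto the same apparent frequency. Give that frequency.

16 Hz

fs/2 = 22 Hz.
148 Hz mod fs = 16 Hz.
16 Hz ≤ fs/2 = 22 Hz, appears at 16 Hz.
124 Hz mod fs = 36 Hz.
36 Hz > fs/2 = 22 Hz, folds to fs − 36 Hz = 8 Hz.
166 Hz mod fs = 34 Hz.
34 Hz > fs/2 = 22 Hz, folds to fs − 34 Hz = 10 Hz.
134 Hz mod fs = 2 Hz.
2 Hz ≤ fs/2 = 22 Hz, appears at 2 Hz.
28 Hz > fs/2 = 22 Hz, folds to fs − 28 Hz = 16 Hz.
28 Hz and 148 Hz both map to 16 Hz.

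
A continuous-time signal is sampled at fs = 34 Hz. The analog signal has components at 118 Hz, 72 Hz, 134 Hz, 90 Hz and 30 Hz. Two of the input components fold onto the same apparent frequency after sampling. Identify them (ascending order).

fs/2 = 17 Hz.
118 Hz mod fs = 16 Hz.
16 Hz ≤ fs/2 = 17 Hz, appears at 16 Hz.
72 Hz mod fs = 4 Hz.
4 Hz ≤ fs/2 = 17 Hz, appears at 4 Hz.
134 Hz mod fs = 32 Hz.
32 Hz > fs/2 = 17 Hz, folds to fs − 32 Hz = 2 Hz.
90 Hz mod fs = 22 Hz.
22 Hz > fs/2 = 17 Hz, folds to fs − 22 Hz = 12 Hz.
30 Hz > fs/2 = 17 Hz, folds to fs − 30 Hz = 4 Hz.
30 Hz and 72 Hz both map to 4 Hz.

30 Hz, 72 Hz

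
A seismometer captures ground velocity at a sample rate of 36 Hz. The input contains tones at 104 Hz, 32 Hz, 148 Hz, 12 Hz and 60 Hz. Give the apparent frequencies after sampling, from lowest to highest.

fs/2 = 18 Hz.
104 Hz mod fs = 32 Hz.
32 Hz > fs/2 = 18 Hz, folds to fs − 32 Hz = 4 Hz.
32 Hz > fs/2 = 18 Hz, folds to fs − 32 Hz = 4 Hz.
148 Hz mod fs = 4 Hz.
4 Hz ≤ fs/2 = 18 Hz, appears at 4 Hz.
12 Hz ≤ fs/2 = 18 Hz, passes unchanged.
60 Hz mod fs = 24 Hz.
24 Hz > fs/2 = 18 Hz, folds to fs − 24 Hz = 12 Hz.
Distinct values: {4 Hz, 12 Hz}.

4 Hz, 12 Hz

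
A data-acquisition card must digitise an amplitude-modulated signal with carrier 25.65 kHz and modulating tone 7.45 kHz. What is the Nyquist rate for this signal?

66.2 kHz

AM sidebands sit at fc ± fm = 18.2 kHz and 33.1 kHz.
Highest-frequency component: 33.1 kHz.
Nyquist rate = 2 × 33.1 kHz = 66.2 kHz.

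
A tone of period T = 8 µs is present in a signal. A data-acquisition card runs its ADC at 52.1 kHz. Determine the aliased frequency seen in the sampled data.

T = 8 µs → f = 1/T = 125 kHz.
125 kHz mod fs = 20.8 kHz.
20.8 kHz ≤ fs/2 = 26.05 kHz, appears at 20.8 kHz.

20.8 kHz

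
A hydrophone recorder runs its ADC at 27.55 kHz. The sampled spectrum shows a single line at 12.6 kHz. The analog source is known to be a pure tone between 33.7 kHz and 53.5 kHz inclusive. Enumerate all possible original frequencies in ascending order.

Frequencies that alias to 12.6 kHz are k·fs ± 12.6 kHz for integer k ≥ 0.
k=0: 12.6 kHz.
k=1: 14.95 kHz, 40.15 kHz.
k=2: 42.5 kHz, 67.7 kHz.
k=3: 70.05 kHz, 95.25 kHz.
Within [33.7 kHz, 53.5 kHz]: 40.15 kHz, 42.5 kHz.

40.15 kHz, 42.5 kHz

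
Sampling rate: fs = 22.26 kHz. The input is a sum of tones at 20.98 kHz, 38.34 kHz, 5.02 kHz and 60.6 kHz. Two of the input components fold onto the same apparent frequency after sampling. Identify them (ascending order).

38.34 kHz, 60.6 kHz

fs/2 = 11.13 kHz.
20.98 kHz > fs/2 = 11.13 kHz, folds to fs − 20.98 kHz = 1.28 kHz.
38.34 kHz mod fs = 16.08 kHz.
16.08 kHz > fs/2 = 11.13 kHz, folds to fs − 16.08 kHz = 6.18 kHz.
5.02 kHz ≤ fs/2 = 11.13 kHz, passes unchanged.
60.6 kHz mod fs = 16.08 kHz.
16.08 kHz > fs/2 = 11.13 kHz, folds to fs − 16.08 kHz = 6.18 kHz.
38.34 kHz and 60.6 kHz both map to 6.18 kHz.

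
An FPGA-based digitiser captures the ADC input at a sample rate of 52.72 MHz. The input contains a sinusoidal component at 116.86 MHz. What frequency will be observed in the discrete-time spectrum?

116.86 MHz mod fs = 11.42 MHz.
11.42 MHz ≤ fs/2 = 26.36 MHz, appears at 11.42 MHz.

11.42 MHz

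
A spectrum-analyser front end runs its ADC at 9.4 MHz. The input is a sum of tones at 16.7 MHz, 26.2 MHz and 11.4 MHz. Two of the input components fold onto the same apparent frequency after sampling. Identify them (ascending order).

fs/2 = 4.7 MHz.
16.7 MHz mod fs = 7.3 MHz.
7.3 MHz > fs/2 = 4.7 MHz, folds to fs − 7.3 MHz = 2.1 MHz.
26.2 MHz mod fs = 7.4 MHz.
7.4 MHz > fs/2 = 4.7 MHz, folds to fs − 7.4 MHz = 2 MHz.
11.4 MHz mod fs = 2 MHz.
2 MHz ≤ fs/2 = 4.7 MHz, appears at 2 MHz.
11.4 MHz and 26.2 MHz both map to 2 MHz.

11.4 MHz, 26.2 MHz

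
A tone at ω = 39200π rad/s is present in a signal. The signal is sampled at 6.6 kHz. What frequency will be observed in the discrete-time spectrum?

ω = 39200π rad/s → f = ω/(2π) = 19600 Hz = 19.6 kHz.
19.6 kHz mod fs = 6.4 kHz.
6.4 kHz > fs/2 = 3.3 kHz, folds to fs − 6.4 kHz = 0.2 kHz.

0.2 kHz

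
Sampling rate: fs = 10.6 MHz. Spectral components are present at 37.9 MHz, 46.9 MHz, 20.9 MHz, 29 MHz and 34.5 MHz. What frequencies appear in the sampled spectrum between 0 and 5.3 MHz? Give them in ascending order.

fs/2 = 5.3 MHz.
37.9 MHz mod fs = 6.1 MHz.
6.1 MHz > fs/2 = 5.3 MHz, folds to fs − 6.1 MHz = 4.5 MHz.
46.9 MHz mod fs = 4.5 MHz.
4.5 MHz ≤ fs/2 = 5.3 MHz, appears at 4.5 MHz.
20.9 MHz mod fs = 10.3 MHz.
10.3 MHz > fs/2 = 5.3 MHz, folds to fs − 10.3 MHz = 0.3 MHz.
29 MHz mod fs = 7.8 MHz.
7.8 MHz > fs/2 = 5.3 MHz, folds to fs − 7.8 MHz = 2.8 MHz.
34.5 MHz mod fs = 2.7 MHz.
2.7 MHz ≤ fs/2 = 5.3 MHz, appears at 2.7 MHz.
Distinct values: {0.3 MHz, 2.7 MHz, 2.8 MHz, 4.5 MHz}.

0.3 MHz, 2.7 MHz, 2.8 MHz, 4.5 MHz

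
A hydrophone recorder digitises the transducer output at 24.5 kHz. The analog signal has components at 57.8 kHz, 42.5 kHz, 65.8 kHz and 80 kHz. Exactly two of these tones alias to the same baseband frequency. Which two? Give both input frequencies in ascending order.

42.5 kHz, 80 kHz

fs/2 = 12.25 kHz.
57.8 kHz mod fs = 8.8 kHz.
8.8 kHz ≤ fs/2 = 12.25 kHz, appears at 8.8 kHz.
42.5 kHz mod fs = 18 kHz.
18 kHz > fs/2 = 12.25 kHz, folds to fs − 18 kHz = 6.5 kHz.
65.8 kHz mod fs = 16.8 kHz.
16.8 kHz > fs/2 = 12.25 kHz, folds to fs − 16.8 kHz = 7.7 kHz.
80 kHz mod fs = 6.5 kHz.
6.5 kHz ≤ fs/2 = 12.25 kHz, appears at 6.5 kHz.
42.5 kHz and 80 kHz both map to 6.5 kHz.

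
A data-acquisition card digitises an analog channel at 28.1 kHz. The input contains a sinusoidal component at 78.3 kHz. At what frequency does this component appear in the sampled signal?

6 kHz

78.3 kHz mod fs = 22.1 kHz.
22.1 kHz > fs/2 = 14.05 kHz, folds to fs − 22.1 kHz = 6 kHz.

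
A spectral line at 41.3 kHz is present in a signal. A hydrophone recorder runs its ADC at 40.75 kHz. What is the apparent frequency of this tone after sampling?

41.3 kHz mod fs = 0.55 kHz.
0.55 kHz ≤ fs/2 = 20.375 kHz, appears at 0.55 kHz.

0.55 kHz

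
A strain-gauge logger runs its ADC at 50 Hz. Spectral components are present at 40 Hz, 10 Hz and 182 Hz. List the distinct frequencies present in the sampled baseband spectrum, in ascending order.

10 Hz, 18 Hz

fs/2 = 25 Hz.
40 Hz > fs/2 = 25 Hz, folds to fs − 40 Hz = 10 Hz.
10 Hz ≤ fs/2 = 25 Hz, passes unchanged.
182 Hz mod fs = 32 Hz.
32 Hz > fs/2 = 25 Hz, folds to fs − 32 Hz = 18 Hz.
Distinct values: {10 Hz, 18 Hz}.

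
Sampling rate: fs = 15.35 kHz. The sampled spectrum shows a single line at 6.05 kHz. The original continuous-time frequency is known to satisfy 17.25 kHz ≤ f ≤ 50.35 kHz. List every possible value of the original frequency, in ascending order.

Frequencies that alias to 6.05 kHz are k·fs ± 6.05 kHz for integer k ≥ 0.
k=0: 6.05 kHz.
k=1: 9.3 kHz, 21.4 kHz.
k=2: 24.65 kHz, 36.75 kHz.
k=3: 40 kHz, 52.1 kHz.
k=4: 55.35 kHz, 67.45 kHz.
Within [17.25 kHz, 50.35 kHz]: 21.4 kHz, 24.65 kHz, 36.75 kHz, 40 kHz.

21.4 kHz, 24.65 kHz, 36.75 kHz, 40 kHz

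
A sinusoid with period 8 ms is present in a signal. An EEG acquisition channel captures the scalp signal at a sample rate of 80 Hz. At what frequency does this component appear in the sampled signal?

35 Hz

T = 8 ms → f = 1/T = 125 Hz.
125 Hz mod fs = 45 Hz.
45 Hz > fs/2 = 40 Hz, folds to fs − 45 Hz = 35 Hz.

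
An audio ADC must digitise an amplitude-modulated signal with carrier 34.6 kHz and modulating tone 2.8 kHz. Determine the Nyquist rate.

AM sidebands sit at fc ± fm = 31.8 kHz and 37.4 kHz.
Highest-frequency component: 37.4 kHz.
Nyquist rate = 2 × 37.4 kHz = 74.8 kHz.

74.8 kHz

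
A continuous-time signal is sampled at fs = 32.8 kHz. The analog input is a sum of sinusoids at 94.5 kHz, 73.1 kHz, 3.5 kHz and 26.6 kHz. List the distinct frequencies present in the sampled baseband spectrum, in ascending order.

fs/2 = 16.4 kHz.
94.5 kHz mod fs = 28.9 kHz.
28.9 kHz > fs/2 = 16.4 kHz, folds to fs − 28.9 kHz = 3.9 kHz.
73.1 kHz mod fs = 7.5 kHz.
7.5 kHz ≤ fs/2 = 16.4 kHz, appears at 7.5 kHz.
3.5 kHz ≤ fs/2 = 16.4 kHz, passes unchanged.
26.6 kHz > fs/2 = 16.4 kHz, folds to fs − 26.6 kHz = 6.2 kHz.
Distinct values: {3.5 kHz, 3.9 kHz, 6.2 kHz, 7.5 kHz}.

3.5 kHz, 3.9 kHz, 6.2 kHz, 7.5 kHz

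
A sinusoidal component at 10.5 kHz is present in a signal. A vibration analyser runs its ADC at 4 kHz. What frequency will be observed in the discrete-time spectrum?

10.5 kHz mod fs = 2.5 kHz.
2.5 kHz > fs/2 = 2 kHz, folds to fs − 2.5 kHz = 1.5 kHz.

1.5 kHz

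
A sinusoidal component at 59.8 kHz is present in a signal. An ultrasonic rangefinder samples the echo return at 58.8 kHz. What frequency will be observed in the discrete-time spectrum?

59.8 kHz mod fs = 1 kHz.
1 kHz ≤ fs/2 = 29.4 kHz, appears at 1 kHz.

1 kHz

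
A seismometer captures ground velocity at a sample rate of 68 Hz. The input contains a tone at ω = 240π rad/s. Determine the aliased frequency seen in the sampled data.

ω = 240π rad/s → f = ω/(2π) = 120 Hz.
120 Hz mod fs = 52 Hz.
52 Hz > fs/2 = 34 Hz, folds to fs − 52 Hz = 16 Hz.

16 Hz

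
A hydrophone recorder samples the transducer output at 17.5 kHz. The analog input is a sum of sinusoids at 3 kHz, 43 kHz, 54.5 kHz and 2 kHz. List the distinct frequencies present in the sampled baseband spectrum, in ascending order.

fs/2 = 8.75 kHz.
3 kHz ≤ fs/2 = 8.75 kHz, passes unchanged.
43 kHz mod fs = 8 kHz.
8 kHz ≤ fs/2 = 8.75 kHz, appears at 8 kHz.
54.5 kHz mod fs = 2 kHz.
2 kHz ≤ fs/2 = 8.75 kHz, appears at 2 kHz.
2 kHz ≤ fs/2 = 8.75 kHz, passes unchanged.
Distinct values: {2 kHz, 3 kHz, 8 kHz}.

2 kHz, 3 kHz, 8 kHz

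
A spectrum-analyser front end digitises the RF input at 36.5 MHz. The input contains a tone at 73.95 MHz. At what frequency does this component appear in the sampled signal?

73.95 MHz mod fs = 0.95 MHz.
0.95 MHz ≤ fs/2 = 18.25 MHz, appears at 0.95 MHz.

0.95 MHz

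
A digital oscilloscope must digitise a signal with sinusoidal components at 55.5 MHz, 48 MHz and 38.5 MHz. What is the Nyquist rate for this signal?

Highest-frequency component: 55.5 MHz.
Nyquist rate = 2 × 55.5 MHz = 111 MHz.

111 MHz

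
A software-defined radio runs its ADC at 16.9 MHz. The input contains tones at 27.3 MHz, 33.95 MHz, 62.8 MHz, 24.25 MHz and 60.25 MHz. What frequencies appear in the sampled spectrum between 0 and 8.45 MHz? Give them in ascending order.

0.15 MHz, 4.8 MHz, 6.5 MHz, 7.35 MHz

fs/2 = 8.45 MHz.
27.3 MHz mod fs = 10.4 MHz.
10.4 MHz > fs/2 = 8.45 MHz, folds to fs − 10.4 MHz = 6.5 MHz.
33.95 MHz mod fs = 0.15 MHz.
0.15 MHz ≤ fs/2 = 8.45 MHz, appears at 0.15 MHz.
62.8 MHz mod fs = 12.1 MHz.
12.1 MHz > fs/2 = 8.45 MHz, folds to fs − 12.1 MHz = 4.8 MHz.
24.25 MHz mod fs = 7.35 MHz.
7.35 MHz ≤ fs/2 = 8.45 MHz, appears at 7.35 MHz.
60.25 MHz mod fs = 9.55 MHz.
9.55 MHz > fs/2 = 8.45 MHz, folds to fs − 9.55 MHz = 7.35 MHz.
Distinct values: {0.15 MHz, 4.8 MHz, 6.5 MHz, 7.35 MHz}.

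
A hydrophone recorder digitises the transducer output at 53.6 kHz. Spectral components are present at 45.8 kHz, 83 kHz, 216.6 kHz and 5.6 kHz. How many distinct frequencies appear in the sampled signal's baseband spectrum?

fs/2 = 26.8 kHz.
45.8 kHz > fs/2 = 26.8 kHz, folds to fs − 45.8 kHz = 7.8 kHz.
83 kHz mod fs = 29.4 kHz.
29.4 kHz > fs/2 = 26.8 kHz, folds to fs − 29.4 kHz = 24.2 kHz.
216.6 kHz mod fs = 2.2 kHz.
2.2 kHz ≤ fs/2 = 26.8 kHz, appears at 2.2 kHz.
5.6 kHz ≤ fs/2 = 26.8 kHz, passes unchanged.
Distinct values: {2.2 kHz, 5.6 kHz, 7.8 kHz, 24.2 kHz} → 4.

4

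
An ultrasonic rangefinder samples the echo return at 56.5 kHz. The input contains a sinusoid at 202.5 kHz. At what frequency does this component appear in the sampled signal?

23.5 kHz

202.5 kHz mod fs = 33 kHz.
33 kHz > fs/2 = 28.25 kHz, folds to fs − 33 kHz = 23.5 kHz.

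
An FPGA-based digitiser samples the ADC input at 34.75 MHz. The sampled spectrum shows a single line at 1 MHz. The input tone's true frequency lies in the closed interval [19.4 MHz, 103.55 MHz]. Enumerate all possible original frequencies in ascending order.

Frequencies that alias to 1 MHz are k·fs ± 1 MHz for integer k ≥ 0.
k=0: 1 MHz.
k=1: 33.75 MHz, 35.75 MHz.
k=2: 68.5 MHz, 70.5 MHz.
k=3: 103.25 MHz, 105.25 MHz.
k=4: 138 MHz, 140 MHz.
Within [19.4 MHz, 103.55 MHz]: 33.75 MHz, 35.75 MHz, 68.5 MHz, 70.5 MHz, 103.25 MHz.

33.75 MHz, 35.75 MHz, 68.5 MHz, 70.5 MHz, 103.25 MHz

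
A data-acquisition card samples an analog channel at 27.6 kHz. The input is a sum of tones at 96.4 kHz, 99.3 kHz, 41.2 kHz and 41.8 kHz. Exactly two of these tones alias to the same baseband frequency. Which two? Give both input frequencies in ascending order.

41.2 kHz, 96.4 kHz

fs/2 = 13.8 kHz.
96.4 kHz mod fs = 13.6 kHz.
13.6 kHz ≤ fs/2 = 13.8 kHz, appears at 13.6 kHz.
99.3 kHz mod fs = 16.5 kHz.
16.5 kHz > fs/2 = 13.8 kHz, folds to fs − 16.5 kHz = 11.1 kHz.
41.2 kHz mod fs = 13.6 kHz.
13.6 kHz ≤ fs/2 = 13.8 kHz, appears at 13.6 kHz.
41.8 kHz mod fs = 14.2 kHz.
14.2 kHz > fs/2 = 13.8 kHz, folds to fs − 14.2 kHz = 13.4 kHz.
41.2 kHz and 96.4 kHz both map to 13.6 kHz.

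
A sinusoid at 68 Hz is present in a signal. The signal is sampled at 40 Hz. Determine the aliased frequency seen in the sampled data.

12 Hz

68 Hz mod fs = 28 Hz.
28 Hz > fs/2 = 20 Hz, folds to fs − 28 Hz = 12 Hz.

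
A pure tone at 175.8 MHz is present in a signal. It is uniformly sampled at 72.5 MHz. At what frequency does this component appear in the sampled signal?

30.8 MHz

175.8 MHz mod fs = 30.8 MHz.
30.8 MHz ≤ fs/2 = 36.25 MHz, appears at 30.8 MHz.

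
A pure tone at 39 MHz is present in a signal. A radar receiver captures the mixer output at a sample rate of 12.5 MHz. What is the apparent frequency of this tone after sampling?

1.5 MHz

39 MHz mod fs = 1.5 MHz.
1.5 MHz ≤ fs/2 = 6.25 MHz, appears at 1.5 MHz.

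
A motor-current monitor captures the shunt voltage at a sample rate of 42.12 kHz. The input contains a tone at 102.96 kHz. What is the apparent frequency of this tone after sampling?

102.96 kHz mod fs = 18.72 kHz.
18.72 kHz ≤ fs/2 = 21.06 kHz, appears at 18.72 kHz.

18.72 kHz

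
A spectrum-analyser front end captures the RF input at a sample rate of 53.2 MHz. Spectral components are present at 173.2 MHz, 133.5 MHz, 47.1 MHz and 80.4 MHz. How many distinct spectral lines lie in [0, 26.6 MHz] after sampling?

fs/2 = 26.6 MHz.
173.2 MHz mod fs = 13.6 MHz.
13.6 MHz ≤ fs/2 = 26.6 MHz, appears at 13.6 MHz.
133.5 MHz mod fs = 27.1 MHz.
27.1 MHz > fs/2 = 26.6 MHz, folds to fs − 27.1 MHz = 26.1 MHz.
47.1 MHz > fs/2 = 26.6 MHz, folds to fs − 47.1 MHz = 6.1 MHz.
80.4 MHz mod fs = 27.2 MHz.
27.2 MHz > fs/2 = 26.6 MHz, folds to fs − 27.2 MHz = 26 MHz.
Distinct values: {6.1 MHz, 13.6 MHz, 26 MHz, 26.1 MHz} → 4.

4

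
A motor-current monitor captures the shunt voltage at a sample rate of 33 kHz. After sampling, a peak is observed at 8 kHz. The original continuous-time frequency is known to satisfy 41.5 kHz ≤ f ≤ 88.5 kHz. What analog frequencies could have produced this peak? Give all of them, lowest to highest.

Frequencies that alias to 8 kHz are k·fs ± 8 kHz for integer k ≥ 0.
k=0: 8 kHz.
k=1: 25 kHz, 41 kHz.
k=2: 58 kHz, 74 kHz.
k=3: 91 kHz, 107 kHz.
Within [41.5 kHz, 88.5 kHz]: 58 kHz, 74 kHz.

58 kHz, 74 kHz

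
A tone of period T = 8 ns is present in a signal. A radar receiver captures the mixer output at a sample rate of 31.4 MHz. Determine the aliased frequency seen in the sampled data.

T = 8 ns → f = 1/T = 125 MHz.
125 MHz mod fs = 30.8 MHz.
30.8 MHz > fs/2 = 15.7 MHz, folds to fs − 30.8 MHz = 0.6 MHz.

0.6 MHz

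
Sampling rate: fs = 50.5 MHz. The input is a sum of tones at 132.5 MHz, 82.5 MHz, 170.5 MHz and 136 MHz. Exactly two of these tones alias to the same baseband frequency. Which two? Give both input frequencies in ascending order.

132.5 MHz, 170.5 MHz

fs/2 = 25.25 MHz.
132.5 MHz mod fs = 31.5 MHz.
31.5 MHz > fs/2 = 25.25 MHz, folds to fs − 31.5 MHz = 19 MHz.
82.5 MHz mod fs = 32 MHz.
32 MHz > fs/2 = 25.25 MHz, folds to fs − 32 MHz = 18.5 MHz.
170.5 MHz mod fs = 19 MHz.
19 MHz ≤ fs/2 = 25.25 MHz, appears at 19 MHz.
136 MHz mod fs = 35 MHz.
35 MHz > fs/2 = 25.25 MHz, folds to fs − 35 MHz = 15.5 MHz.
132.5 MHz and 170.5 MHz both map to 19 MHz.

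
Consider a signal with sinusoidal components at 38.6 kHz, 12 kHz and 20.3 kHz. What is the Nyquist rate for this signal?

Highest-frequency component: 38.6 kHz.
Nyquist rate = 2 × 38.6 kHz = 77.2 kHz.

77.2 kHz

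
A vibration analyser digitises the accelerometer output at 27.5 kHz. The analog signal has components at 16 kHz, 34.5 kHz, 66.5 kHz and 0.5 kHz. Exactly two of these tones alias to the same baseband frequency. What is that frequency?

fs/2 = 13.75 kHz.
16 kHz > fs/2 = 13.75 kHz, folds to fs − 16 kHz = 11.5 kHz.
34.5 kHz mod fs = 7 kHz.
7 kHz ≤ fs/2 = 13.75 kHz, appears at 7 kHz.
66.5 kHz mod fs = 11.5 kHz.
11.5 kHz ≤ fs/2 = 13.75 kHz, appears at 11.5 kHz.
0.5 kHz ≤ fs/2 = 13.75 kHz, passes unchanged.
16 kHz and 66.5 kHz both map to 11.5 kHz.

11.5 kHz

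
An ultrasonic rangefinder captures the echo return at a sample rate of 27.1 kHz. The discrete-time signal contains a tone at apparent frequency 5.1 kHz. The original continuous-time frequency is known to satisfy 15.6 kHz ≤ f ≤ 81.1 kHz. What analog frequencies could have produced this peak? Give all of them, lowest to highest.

Frequencies that alias to 5.1 kHz are k·fs ± 5.1 kHz for integer k ≥ 0.
k=0: 5.1 kHz.
k=1: 22 kHz, 32.2 kHz.
k=2: 49.1 kHz, 59.3 kHz.
k=3: 76.2 kHz, 86.4 kHz.
k=4: 103.3 kHz, 113.5 kHz.
Within [15.6 kHz, 81.1 kHz]: 22 kHz, 32.2 kHz, 49.1 kHz, 59.3 kHz, 76.2 kHz.

22 kHz, 32.2 kHz, 49.1 kHz, 59.3 kHz, 76.2 kHz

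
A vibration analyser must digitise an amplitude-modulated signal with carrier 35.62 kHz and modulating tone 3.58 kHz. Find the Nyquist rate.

AM sidebands sit at fc ± fm = 32.04 kHz and 39.2 kHz.
Highest-frequency component: 39.2 kHz.
Nyquist rate = 2 × 39.2 kHz = 78.4 kHz.

78.4 kHz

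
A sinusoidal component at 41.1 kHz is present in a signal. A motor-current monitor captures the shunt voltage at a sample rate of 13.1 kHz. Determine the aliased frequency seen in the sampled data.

1.8 kHz

41.1 kHz mod fs = 1.8 kHz.
1.8 kHz ≤ fs/2 = 6.55 kHz, appears at 1.8 kHz.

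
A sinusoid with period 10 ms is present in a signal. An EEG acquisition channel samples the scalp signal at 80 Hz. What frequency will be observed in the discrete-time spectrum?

T = 10 ms → f = 1/T = 100 Hz.
100 Hz mod fs = 20 Hz.
20 Hz ≤ fs/2 = 40 Hz, appears at 20 Hz.

20 Hz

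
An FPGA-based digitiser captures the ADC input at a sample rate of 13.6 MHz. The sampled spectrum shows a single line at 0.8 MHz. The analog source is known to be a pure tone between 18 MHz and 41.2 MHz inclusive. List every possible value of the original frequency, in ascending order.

Frequencies that alias to 0.8 MHz are k·fs ± 0.8 MHz for integer k ≥ 0.
k=0: 0.8 MHz.
k=1: 12.8 MHz, 14.4 MHz.
k=2: 26.4 MHz, 28 MHz.
k=3: 40 MHz, 41.6 MHz.
k=4: 53.6 MHz, 55.2 MHz.
Within [18 MHz, 41.2 MHz]: 26.4 MHz, 28 MHz, 40 MHz.

26.4 MHz, 28 MHz, 40 MHz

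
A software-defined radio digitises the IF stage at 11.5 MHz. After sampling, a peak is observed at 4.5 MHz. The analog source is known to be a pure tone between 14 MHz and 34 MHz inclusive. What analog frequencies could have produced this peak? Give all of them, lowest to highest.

16 MHz, 18.5 MHz, 27.5 MHz, 30 MHz

Frequencies that alias to 4.5 MHz are k·fs ± 4.5 MHz for integer k ≥ 0.
k=0: 4.5 MHz.
k=1: 7 MHz, 16 MHz.
k=2: 18.5 MHz, 27.5 MHz.
k=3: 30 MHz, 39 MHz.
k=4: 41.5 MHz, 50.5 MHz.
Within [14 MHz, 34 MHz]: 16 MHz, 18.5 MHz, 27.5 MHz, 30 MHz.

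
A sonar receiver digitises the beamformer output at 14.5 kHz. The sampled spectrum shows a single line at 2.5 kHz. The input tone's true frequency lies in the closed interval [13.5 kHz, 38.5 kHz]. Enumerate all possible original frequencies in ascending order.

Frequencies that alias to 2.5 kHz are k·fs ± 2.5 kHz for integer k ≥ 0.
k=0: 2.5 kHz.
k=1: 12 kHz, 17 kHz.
k=2: 26.5 kHz, 31.5 kHz.
k=3: 41 kHz, 46 kHz.
Within [13.5 kHz, 38.5 kHz]: 17 kHz, 26.5 kHz, 31.5 kHz.

17 kHz, 26.5 kHz, 31.5 kHz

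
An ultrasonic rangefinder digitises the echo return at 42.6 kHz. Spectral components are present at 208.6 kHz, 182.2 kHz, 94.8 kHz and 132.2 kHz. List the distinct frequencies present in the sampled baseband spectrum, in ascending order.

4.4 kHz, 9.6 kHz, 11.8 kHz

fs/2 = 21.3 kHz.
208.6 kHz mod fs = 38.2 kHz.
38.2 kHz > fs/2 = 21.3 kHz, folds to fs − 38.2 kHz = 4.4 kHz.
182.2 kHz mod fs = 11.8 kHz.
11.8 kHz ≤ fs/2 = 21.3 kHz, appears at 11.8 kHz.
94.8 kHz mod fs = 9.6 kHz.
9.6 kHz ≤ fs/2 = 21.3 kHz, appears at 9.6 kHz.
132.2 kHz mod fs = 4.4 kHz.
4.4 kHz ≤ fs/2 = 21.3 kHz, appears at 4.4 kHz.
Distinct values: {4.4 kHz, 9.6 kHz, 11.8 kHz}.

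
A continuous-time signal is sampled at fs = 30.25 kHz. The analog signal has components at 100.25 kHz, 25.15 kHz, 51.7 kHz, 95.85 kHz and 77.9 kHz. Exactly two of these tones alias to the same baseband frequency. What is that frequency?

5.1 kHz

fs/2 = 15.125 kHz.
100.25 kHz mod fs = 9.5 kHz.
9.5 kHz ≤ fs/2 = 15.125 kHz, appears at 9.5 kHz.
25.15 kHz > fs/2 = 15.125 kHz, folds to fs − 25.15 kHz = 5.1 kHz.
51.7 kHz mod fs = 21.45 kHz.
21.45 kHz > fs/2 = 15.125 kHz, folds to fs − 21.45 kHz = 8.8 kHz.
95.85 kHz mod fs = 5.1 kHz.
5.1 kHz ≤ fs/2 = 15.125 kHz, appears at 5.1 kHz.
77.9 kHz mod fs = 17.4 kHz.
17.4 kHz > fs/2 = 15.125 kHz, folds to fs − 17.4 kHz = 12.85 kHz.
25.15 kHz and 95.85 kHz both map to 5.1 kHz.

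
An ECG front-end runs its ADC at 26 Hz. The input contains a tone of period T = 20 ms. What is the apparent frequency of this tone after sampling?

T = 20 ms → f = 1/T = 50 Hz.
50 Hz mod fs = 24 Hz.
24 Hz > fs/2 = 13 Hz, folds to fs − 24 Hz = 2 Hz.

2 Hz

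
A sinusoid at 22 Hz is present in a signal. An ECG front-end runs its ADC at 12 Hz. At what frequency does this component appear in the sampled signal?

2 Hz

22 Hz mod fs = 10 Hz.
10 Hz > fs/2 = 6 Hz, folds to fs − 10 Hz = 2 Hz.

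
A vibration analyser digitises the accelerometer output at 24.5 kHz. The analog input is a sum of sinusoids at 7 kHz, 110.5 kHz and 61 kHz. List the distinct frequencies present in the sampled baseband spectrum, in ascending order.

fs/2 = 12.25 kHz.
7 kHz ≤ fs/2 = 12.25 kHz, passes unchanged.
110.5 kHz mod fs = 12.5 kHz.
12.5 kHz > fs/2 = 12.25 kHz, folds to fs − 12.5 kHz = 12 kHz.
61 kHz mod fs = 12 kHz.
12 kHz ≤ fs/2 = 12.25 kHz, appears at 12 kHz.
Distinct values: {7 kHz, 12 kHz}.

7 kHz, 12 kHz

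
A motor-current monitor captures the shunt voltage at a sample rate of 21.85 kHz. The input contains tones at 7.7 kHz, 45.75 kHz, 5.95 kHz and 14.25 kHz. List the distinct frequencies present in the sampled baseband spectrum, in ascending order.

fs/2 = 10.925 kHz.
7.7 kHz ≤ fs/2 = 10.925 kHz, passes unchanged.
45.75 kHz mod fs = 2.05 kHz.
2.05 kHz ≤ fs/2 = 10.925 kHz, appears at 2.05 kHz.
5.95 kHz ≤ fs/2 = 10.925 kHz, passes unchanged.
14.25 kHz > fs/2 = 10.925 kHz, folds to fs − 14.25 kHz = 7.6 kHz.
Distinct values: {2.05 kHz, 5.95 kHz, 7.6 kHz, 7.7 kHz}.

2.05 kHz, 5.95 kHz, 7.6 kHz, 7.7 kHz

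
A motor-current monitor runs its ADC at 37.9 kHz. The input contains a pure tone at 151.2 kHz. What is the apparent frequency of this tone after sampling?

151.2 kHz mod fs = 37.5 kHz.
37.5 kHz > fs/2 = 18.95 kHz, folds to fs − 37.5 kHz = 0.4 kHz.

0.4 kHz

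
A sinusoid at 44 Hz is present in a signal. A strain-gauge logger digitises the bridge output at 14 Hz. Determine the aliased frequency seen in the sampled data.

2 Hz

44 Hz mod fs = 2 Hz.
2 Hz ≤ fs/2 = 7 Hz, appears at 2 Hz.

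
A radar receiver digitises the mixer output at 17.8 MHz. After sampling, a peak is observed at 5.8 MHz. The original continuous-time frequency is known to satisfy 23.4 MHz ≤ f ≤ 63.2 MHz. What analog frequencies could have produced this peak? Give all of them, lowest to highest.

Frequencies that alias to 5.8 MHz are k·fs ± 5.8 MHz for integer k ≥ 0.
k=0: 5.8 MHz.
k=1: 12 MHz, 23.6 MHz.
k=2: 29.8 MHz, 41.4 MHz.
k=3: 47.6 MHz, 59.2 MHz.
k=4: 65.4 MHz, 77 MHz.
Within [23.4 MHz, 63.2 MHz]: 23.6 MHz, 29.8 MHz, 41.4 MHz, 47.6 MHz, 59.2 MHz.

23.6 MHz, 29.8 MHz, 41.4 MHz, 47.6 MHz, 59.2 MHz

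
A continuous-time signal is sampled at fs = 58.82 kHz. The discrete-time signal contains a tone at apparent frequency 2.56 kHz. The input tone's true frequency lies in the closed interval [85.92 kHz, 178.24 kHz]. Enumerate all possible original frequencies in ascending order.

Frequencies that alias to 2.56 kHz are k·fs ± 2.56 kHz for integer k ≥ 0.
k=0: 2.56 kHz.
k=1: 56.26 kHz, 61.38 kHz.
k=2: 115.08 kHz, 120.2 kHz.
k=3: 173.9 kHz, 179.02 kHz.
k=4: 232.72 kHz, 237.84 kHz.
Within [85.92 kHz, 178.24 kHz]: 115.08 kHz, 120.2 kHz, 173.9 kHz.

115.08 kHz, 120.2 kHz, 173.9 kHz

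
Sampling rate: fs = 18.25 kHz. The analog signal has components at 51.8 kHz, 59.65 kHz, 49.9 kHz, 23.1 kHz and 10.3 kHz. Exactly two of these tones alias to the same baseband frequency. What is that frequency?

fs/2 = 9.125 kHz.
51.8 kHz mod fs = 15.3 kHz.
15.3 kHz > fs/2 = 9.125 kHz, folds to fs − 15.3 kHz = 2.95 kHz.
59.65 kHz mod fs = 4.9 kHz.
4.9 kHz ≤ fs/2 = 9.125 kHz, appears at 4.9 kHz.
49.9 kHz mod fs = 13.4 kHz.
13.4 kHz > fs/2 = 9.125 kHz, folds to fs − 13.4 kHz = 4.85 kHz.
23.1 kHz mod fs = 4.85 kHz.
4.85 kHz ≤ fs/2 = 9.125 kHz, appears at 4.85 kHz.
10.3 kHz > fs/2 = 9.125 kHz, folds to fs − 10.3 kHz = 7.95 kHz.
23.1 kHz and 49.9 kHz both map to 4.85 kHz.

4.85 kHz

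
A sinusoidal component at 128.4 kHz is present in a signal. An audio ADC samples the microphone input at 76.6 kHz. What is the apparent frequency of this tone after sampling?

24.8 kHz

128.4 kHz mod fs = 51.8 kHz.
51.8 kHz > fs/2 = 38.3 kHz, folds to fs − 51.8 kHz = 24.8 kHz.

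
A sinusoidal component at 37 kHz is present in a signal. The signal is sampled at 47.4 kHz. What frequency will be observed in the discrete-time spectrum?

37 kHz > fs/2 = 23.7 kHz, folds to fs − 37 kHz = 10.4 kHz.

10.4 kHz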